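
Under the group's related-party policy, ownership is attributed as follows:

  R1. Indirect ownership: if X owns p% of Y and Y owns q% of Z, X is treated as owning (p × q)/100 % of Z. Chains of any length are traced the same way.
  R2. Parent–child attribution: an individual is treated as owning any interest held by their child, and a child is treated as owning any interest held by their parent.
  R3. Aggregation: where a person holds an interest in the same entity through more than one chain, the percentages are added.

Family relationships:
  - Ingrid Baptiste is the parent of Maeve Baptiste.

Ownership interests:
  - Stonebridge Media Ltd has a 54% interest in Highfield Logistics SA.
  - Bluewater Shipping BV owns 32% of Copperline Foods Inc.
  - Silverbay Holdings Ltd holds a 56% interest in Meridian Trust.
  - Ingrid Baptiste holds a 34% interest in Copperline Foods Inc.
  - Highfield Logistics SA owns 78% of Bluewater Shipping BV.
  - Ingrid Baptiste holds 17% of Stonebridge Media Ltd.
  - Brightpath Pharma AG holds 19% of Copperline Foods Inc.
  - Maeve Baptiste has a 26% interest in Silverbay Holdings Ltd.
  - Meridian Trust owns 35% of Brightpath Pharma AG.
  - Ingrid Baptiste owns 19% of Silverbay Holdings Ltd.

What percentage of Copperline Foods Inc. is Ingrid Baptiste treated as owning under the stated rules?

By parent–child attribution (R2), Ingrid Baptiste is treated as also owning Maeve Baptiste's interest in Silverbay Holdings Ltd, giving 19% + 26% = 45%.
Chain via Silverbay Holdings Ltd → Meridian Trust → Brightpath Pharma AG (R1): 45% × 56% × 35% × 19% = 1.6758% of Copperline Foods Inc.
Chain via Stonebridge Media Ltd → Highfield Logistics SA → Bluewater Shipping BV (R1): 17% × 54% × 78% × 32% = 2.291328% of Copperline Foods Inc.
Direct interest in Copperline Foods Inc: 34%.
Aggregating (R3): 1.6758% + 2.291328% + 34% = 37.967128%.

37.967128%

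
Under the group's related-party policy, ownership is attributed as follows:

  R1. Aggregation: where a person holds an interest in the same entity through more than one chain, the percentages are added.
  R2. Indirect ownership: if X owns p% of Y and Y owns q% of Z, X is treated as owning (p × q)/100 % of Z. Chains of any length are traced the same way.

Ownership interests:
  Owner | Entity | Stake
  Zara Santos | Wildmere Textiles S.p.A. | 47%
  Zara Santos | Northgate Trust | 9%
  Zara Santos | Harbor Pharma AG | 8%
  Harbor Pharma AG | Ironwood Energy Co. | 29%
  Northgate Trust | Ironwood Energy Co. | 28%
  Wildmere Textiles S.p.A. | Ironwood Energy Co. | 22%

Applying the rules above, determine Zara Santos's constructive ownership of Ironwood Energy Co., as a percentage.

Chain via Northgate Trust (R2): 9% × 28% = 2.52% of Ironwood Energy Co.
Chain via Wildmere Textiles S.p.A. (R2): 47% × 22% = 10.34% of Ironwood Energy Co.
Chain via Harbor Pharma AG (R2): 8% × 29% = 2.32% of Ironwood Energy Co.
Aggregating (R1): 2.52% + 10.34% + 2.32% = 15.18%.

15.18%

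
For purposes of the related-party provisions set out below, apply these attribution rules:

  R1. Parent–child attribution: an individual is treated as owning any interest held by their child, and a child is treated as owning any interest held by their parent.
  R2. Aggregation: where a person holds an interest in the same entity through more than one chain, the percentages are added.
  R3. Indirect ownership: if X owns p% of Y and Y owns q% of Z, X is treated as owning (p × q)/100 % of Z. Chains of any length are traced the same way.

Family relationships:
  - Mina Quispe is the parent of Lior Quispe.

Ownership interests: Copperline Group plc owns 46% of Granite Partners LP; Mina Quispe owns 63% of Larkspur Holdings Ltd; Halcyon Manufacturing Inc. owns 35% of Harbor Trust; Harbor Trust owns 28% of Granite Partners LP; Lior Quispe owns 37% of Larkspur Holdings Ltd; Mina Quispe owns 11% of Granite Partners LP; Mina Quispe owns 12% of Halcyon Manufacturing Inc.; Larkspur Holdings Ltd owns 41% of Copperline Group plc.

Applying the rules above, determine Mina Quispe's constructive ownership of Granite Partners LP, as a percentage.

By parent–child attribution (R1), Mina Quispe is treated as also owning Lior Quispe's interest in Larkspur Holdings Ltd, giving 63% + 37% = 100%.
Chain via Halcyon Manufacturing Inc. → Harbor Trust (R3): 12% × 35% × 28% = 1.176% of Granite Partners LP.
Chain via Larkspur Holdings Ltd → Copperline Group plc (R3): 100% × 41% × 46% = 18.86% of Granite Partners LP.
Direct interest in Granite Partners LP: 11%.
Aggregating (R2): 1.176% + 18.86% + 11% = 31.036%.

31.036%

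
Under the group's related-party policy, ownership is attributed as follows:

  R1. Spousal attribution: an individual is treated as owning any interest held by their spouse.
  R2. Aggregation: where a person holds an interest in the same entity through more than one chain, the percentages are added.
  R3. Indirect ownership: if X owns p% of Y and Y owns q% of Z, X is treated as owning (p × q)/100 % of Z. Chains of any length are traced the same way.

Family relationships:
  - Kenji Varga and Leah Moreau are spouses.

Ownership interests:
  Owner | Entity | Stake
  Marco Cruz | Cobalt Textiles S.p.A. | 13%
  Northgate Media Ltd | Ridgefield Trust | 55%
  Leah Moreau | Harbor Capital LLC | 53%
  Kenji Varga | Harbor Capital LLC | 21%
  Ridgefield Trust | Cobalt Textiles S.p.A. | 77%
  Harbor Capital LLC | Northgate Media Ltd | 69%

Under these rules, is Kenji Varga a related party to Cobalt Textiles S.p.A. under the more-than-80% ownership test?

By spousal attribution (R1), Kenji Varga is treated as also owning Leah Moreau's interest in Harbor Capital LLC, giving 21% + 53% = 74%.
Chain via Harbor Capital LLC → Northgate Media Ltd → Ridgefield Trust (R3): 74% × 69% × 55% × 77% = 21.62391% of Cobalt Textiles S.p.A.
21.62391% does not exceed the 80% threshold, so Kenji is not a related party to Cobalt Textiles S.p.A.

No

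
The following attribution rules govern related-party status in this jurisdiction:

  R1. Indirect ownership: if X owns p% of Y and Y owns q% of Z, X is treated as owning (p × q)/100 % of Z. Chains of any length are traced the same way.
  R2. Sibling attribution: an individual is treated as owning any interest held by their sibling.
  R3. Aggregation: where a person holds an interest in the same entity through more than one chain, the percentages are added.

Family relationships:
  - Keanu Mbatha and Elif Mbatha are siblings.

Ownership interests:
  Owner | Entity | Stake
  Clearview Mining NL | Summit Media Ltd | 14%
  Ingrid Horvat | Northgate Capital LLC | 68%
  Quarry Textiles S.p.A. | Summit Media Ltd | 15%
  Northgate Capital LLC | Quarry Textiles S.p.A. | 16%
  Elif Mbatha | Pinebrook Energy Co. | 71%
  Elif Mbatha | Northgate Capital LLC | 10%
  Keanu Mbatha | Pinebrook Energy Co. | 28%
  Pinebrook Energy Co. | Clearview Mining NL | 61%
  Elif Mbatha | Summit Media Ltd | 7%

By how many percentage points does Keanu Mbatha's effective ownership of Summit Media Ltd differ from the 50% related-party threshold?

34.3054

By sibling attribution (R2), Keanu Mbatha is treated as also owning Elif Mbatha's interest in Pinebrook Energy Co, giving 28% + 71% = 99%.
By sibling attribution (R2), Keanu Mbatha is treated as owning Elif Mbatha's 10% interest in Northgate Capital LLC.
By sibling attribution (R2), Keanu Mbatha is treated as owning Elif Mbatha's 7% interest in Summit Media Ltd.
Chain via Pinebrook Energy Co. → Clearview Mining NL (R1): 99% × 61% × 14% = 8.4546% of Summit Media Ltd.
Chain via Northgate Capital LLC → Quarry Textiles S.p.A. (R1): 10% × 16% × 15% = 0.24% of Summit Media Ltd.
Direct interest in Summit Media Ltd: 7%.
Aggregating (R3): 8.4546% + 0.24% + 7% = 15.6946%.
15.6946% falls short of the 50% threshold by 34.3054 percentage points.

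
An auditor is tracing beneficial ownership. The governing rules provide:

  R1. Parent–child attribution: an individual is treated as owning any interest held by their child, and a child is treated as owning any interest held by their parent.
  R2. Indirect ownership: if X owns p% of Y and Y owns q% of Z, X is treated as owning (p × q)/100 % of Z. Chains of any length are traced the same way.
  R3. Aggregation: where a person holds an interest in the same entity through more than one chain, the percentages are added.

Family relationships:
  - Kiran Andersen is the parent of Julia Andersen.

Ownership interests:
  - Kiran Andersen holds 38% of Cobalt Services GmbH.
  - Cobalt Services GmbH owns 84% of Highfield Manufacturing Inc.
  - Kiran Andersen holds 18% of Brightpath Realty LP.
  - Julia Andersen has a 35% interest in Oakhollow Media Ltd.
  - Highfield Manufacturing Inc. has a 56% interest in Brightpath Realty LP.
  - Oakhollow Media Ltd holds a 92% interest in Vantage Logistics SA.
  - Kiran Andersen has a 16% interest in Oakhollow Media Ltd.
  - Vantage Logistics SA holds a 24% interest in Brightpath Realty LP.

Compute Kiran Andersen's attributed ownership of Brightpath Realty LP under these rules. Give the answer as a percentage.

By parent–child attribution (R1), Kiran Andersen is treated as also owning Julia Andersen's interest in Oakhollow Media Ltd, giving 16% + 35% = 51%.
Chain via Cobalt Services GmbH → Highfield Manufacturing Inc. (R2): 38% × 84% × 56% = 17.8752% of Brightpath Realty LP.
Chain via Oakhollow Media Ltd → Vantage Logistics SA (R2): 51% × 92% × 24% = 11.2608% of Brightpath Realty LP.
Direct interest in Brightpath Realty LP: 18%.
Aggregating (R3): 17.8752% + 11.2608% + 18% = 47.136%.

47.136%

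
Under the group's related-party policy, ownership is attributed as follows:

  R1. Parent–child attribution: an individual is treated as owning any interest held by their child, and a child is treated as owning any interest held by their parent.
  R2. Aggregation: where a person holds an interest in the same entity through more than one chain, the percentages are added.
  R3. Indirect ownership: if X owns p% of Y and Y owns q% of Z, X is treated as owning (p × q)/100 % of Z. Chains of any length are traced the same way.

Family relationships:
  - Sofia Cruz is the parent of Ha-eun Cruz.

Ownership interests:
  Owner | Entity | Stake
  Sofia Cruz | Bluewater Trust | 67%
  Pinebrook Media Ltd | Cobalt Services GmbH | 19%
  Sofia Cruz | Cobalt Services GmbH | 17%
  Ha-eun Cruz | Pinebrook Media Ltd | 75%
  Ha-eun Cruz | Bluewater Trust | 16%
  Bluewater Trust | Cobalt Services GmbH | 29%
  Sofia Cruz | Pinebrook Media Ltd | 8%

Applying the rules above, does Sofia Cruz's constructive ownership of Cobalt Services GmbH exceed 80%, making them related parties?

No

By parent–child attribution (R1), Sofia Cruz is treated as also owning Ha-eun Cruz's interest in Bluewater Trust, giving 67% + 16% = 83%.
By parent–child attribution (R1), Sofia Cruz is treated as also owning Ha-eun Cruz's interest in Pinebrook Media Ltd, giving 8% + 75% = 83%.
Chain via Bluewater Trust (R3): 83% × 29% = 24.07% of Cobalt Services GmbH.
Chain via Pinebrook Media Ltd (R3): 83% × 19% = 15.77% of Cobalt Services GmbH.
Direct interest in Cobalt Services GmbH: 17%.
Aggregating (R2): 24.07% + 15.77% + 17% = 56.84%.
56.84% does not exceed the 80% threshold, so Sofia is not a related party to Cobalt Services GmbH.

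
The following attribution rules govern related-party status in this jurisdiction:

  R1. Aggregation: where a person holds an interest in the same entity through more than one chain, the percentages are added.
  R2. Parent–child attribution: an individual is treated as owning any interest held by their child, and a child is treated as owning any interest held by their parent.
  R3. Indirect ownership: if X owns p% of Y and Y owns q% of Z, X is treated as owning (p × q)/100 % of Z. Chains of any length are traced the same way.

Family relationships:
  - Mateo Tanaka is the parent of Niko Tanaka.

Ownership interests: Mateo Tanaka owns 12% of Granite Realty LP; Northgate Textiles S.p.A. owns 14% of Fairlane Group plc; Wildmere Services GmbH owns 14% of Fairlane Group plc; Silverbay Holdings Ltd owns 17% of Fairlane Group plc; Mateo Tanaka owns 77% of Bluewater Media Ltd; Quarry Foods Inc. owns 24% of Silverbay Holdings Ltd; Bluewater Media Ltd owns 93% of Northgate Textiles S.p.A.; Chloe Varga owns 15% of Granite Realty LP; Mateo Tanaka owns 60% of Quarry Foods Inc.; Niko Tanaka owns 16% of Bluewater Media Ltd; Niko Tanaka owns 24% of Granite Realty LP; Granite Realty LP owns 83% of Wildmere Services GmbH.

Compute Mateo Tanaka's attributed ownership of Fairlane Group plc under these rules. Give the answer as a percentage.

By parent–child attribution (R2), Mateo Tanaka is treated as also owning Niko Tanaka's interest in Granite Realty LP, giving 12% + 24% = 36%.
By parent–child attribution (R2), Mateo Tanaka is treated as also owning Niko Tanaka's interest in Bluewater Media Ltd, giving 77% + 16% = 93%.
Chain via Granite Realty LP → Wildmere Services GmbH (R3): 36% × 83% × 14% = 4.1832% of Fairlane Group plc.
Chain via Bluewater Media Ltd → Northgate Textiles S.p.A. (R3): 93% × 93% × 14% = 12.1086% of Fairlane Group plc.
Chain via Quarry Foods Inc. → Silverbay Holdings Ltd (R3): 60% × 24% × 17% = 2.448% of Fairlane Group plc.
Aggregating (R1): 4.1832% + 12.1086% + 2.448% = 18.7398%.

18.7398%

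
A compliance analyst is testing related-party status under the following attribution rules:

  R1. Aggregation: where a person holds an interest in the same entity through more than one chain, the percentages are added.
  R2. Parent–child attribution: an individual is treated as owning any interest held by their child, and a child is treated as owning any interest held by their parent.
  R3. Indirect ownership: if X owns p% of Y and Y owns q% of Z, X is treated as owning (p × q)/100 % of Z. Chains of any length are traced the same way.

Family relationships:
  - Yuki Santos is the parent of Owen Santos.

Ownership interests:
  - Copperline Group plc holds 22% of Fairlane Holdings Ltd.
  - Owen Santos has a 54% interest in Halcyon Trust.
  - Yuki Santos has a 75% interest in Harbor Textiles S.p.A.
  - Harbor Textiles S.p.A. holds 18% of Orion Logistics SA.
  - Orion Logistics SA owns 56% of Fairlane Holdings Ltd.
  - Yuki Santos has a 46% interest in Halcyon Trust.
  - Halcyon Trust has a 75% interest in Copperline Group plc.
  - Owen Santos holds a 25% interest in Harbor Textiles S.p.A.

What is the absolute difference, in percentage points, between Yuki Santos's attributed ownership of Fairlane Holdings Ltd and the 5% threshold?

By parent–child attribution (R2), Yuki Santos is treated as also owning Owen Santos's interest in Halcyon Trust, giving 46% + 54% = 100%.
By parent–child attribution (R2), Yuki Santos is treated as also owning Owen Santos's interest in Harbor Textiles S.p.A, giving 75% + 25% = 100%.
Chain via Halcyon Trust → Copperline Group plc (R3): 100% × 75% × 22% = 16.5% of Fairlane Holdings Ltd.
Chain via Harbor Textiles S.p.A. → Orion Logistics SA (R3): 100% × 18% × 56% = 10.08% of Fairlane Holdings Ltd.
Aggregating (R1): 16.5% + 10.08% = 26.58%.
26.58% exceeds the 5% threshold by 21.58 percentage points.

21.58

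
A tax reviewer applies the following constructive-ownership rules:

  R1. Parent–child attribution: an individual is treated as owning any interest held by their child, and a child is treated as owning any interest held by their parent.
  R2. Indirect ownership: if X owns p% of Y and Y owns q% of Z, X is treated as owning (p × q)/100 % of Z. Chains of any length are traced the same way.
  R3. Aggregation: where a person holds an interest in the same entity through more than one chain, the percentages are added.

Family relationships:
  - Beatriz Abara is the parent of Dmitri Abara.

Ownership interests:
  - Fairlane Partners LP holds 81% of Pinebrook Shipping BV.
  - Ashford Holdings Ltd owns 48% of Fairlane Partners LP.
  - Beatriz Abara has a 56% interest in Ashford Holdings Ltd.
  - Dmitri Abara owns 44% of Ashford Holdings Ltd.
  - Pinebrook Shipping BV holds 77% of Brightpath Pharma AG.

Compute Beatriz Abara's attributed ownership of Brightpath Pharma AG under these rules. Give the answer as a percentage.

By parent–child attribution (R1), Beatriz Abara is treated as also owning Dmitri Abara's interest in Ashford Holdings Ltd, giving 56% + 44% = 100%.
Chain via Ashford Holdings Ltd → Fairlane Partners LP → Pinebrook Shipping BV (R2): 100% × 48% × 81% × 77% = 29.9376% of Brightpath Pharma AG.

29.9376%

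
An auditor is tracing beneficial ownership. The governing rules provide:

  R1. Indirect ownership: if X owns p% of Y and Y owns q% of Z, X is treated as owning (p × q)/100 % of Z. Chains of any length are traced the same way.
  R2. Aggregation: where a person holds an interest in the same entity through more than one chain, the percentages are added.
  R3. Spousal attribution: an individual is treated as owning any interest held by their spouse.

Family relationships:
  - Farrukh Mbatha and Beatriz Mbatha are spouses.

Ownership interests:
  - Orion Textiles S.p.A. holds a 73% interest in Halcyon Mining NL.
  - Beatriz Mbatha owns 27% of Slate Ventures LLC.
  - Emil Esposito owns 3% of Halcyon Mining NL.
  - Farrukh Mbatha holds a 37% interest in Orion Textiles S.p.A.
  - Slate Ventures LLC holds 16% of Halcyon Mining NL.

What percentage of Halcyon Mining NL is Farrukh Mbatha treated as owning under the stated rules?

31.33%

By spousal attribution (R3), Farrukh Mbatha is treated as owning Beatriz Mbatha's 27% interest in Slate Ventures LLC.
Chain via Orion Textiles S.p.A. (R1): 37% × 73% = 27.01% of Halcyon Mining NL.
Chain via Slate Ventures LLC (R1): 27% × 16% = 4.32% of Halcyon Mining NL.
Aggregating (R2): 27.01% + 4.32% = 31.33%.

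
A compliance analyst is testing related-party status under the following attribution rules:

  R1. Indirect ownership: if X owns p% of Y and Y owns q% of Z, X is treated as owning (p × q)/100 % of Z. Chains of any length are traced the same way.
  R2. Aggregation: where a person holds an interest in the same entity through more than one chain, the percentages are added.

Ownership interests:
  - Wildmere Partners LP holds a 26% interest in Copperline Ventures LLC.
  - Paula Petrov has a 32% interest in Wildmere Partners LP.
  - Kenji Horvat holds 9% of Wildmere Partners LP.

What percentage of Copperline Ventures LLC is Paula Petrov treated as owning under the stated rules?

8.32%

Chain via Wildmere Partners LP (R1): 32% × 26% = 8.32% of Copperline Ventures LLC.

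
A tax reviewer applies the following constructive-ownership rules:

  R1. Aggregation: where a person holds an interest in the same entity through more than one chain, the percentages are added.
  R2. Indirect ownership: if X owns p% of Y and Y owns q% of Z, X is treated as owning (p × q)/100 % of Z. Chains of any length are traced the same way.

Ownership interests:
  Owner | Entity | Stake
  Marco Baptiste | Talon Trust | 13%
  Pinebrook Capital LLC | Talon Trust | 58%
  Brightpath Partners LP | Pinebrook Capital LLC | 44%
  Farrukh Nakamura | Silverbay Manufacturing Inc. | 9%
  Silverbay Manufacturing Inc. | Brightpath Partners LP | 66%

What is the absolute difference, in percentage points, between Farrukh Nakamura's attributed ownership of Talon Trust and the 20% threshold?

18.484112

Chain via Silverbay Manufacturing Inc. → Brightpath Partners LP → Pinebrook Capital LLC (R2): 9% × 66% × 44% × 58% = 1.515888% of Talon Trust.
1.515888% falls short of the 20% threshold by 18.484112 percentage points.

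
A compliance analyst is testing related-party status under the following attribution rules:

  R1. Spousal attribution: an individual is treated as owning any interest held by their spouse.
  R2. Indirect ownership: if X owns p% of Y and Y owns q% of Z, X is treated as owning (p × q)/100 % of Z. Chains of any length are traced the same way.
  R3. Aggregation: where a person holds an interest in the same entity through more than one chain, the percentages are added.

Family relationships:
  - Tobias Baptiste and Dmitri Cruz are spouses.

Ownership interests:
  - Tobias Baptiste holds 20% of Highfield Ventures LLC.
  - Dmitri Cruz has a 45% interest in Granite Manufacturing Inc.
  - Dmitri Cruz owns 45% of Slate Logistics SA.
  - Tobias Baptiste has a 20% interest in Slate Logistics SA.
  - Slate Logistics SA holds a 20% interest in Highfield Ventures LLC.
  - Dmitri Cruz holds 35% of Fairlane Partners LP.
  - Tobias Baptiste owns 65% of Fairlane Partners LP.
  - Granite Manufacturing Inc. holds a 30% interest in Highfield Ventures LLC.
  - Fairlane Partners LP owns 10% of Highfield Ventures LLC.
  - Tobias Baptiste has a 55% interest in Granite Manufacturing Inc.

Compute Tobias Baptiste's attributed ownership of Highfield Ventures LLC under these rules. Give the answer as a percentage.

By spousal attribution (R1), Tobias Baptiste is treated as also owning Dmitri Cruz's interest in Fairlane Partners LP, giving 65% + 35% = 100%.
By spousal attribution (R1), Tobias Baptiste is treated as also owning Dmitri Cruz's interest in Granite Manufacturing Inc, giving 55% + 45% = 100%.
By spousal attribution (R1), Tobias Baptiste is treated as also owning Dmitri Cruz's interest in Slate Logistics SA, giving 20% + 45% = 65%.
Chain via Fairlane Partners LP (R2): 100% × 10% = 10% of Highfield Ventures LLC.
Chain via Granite Manufacturing Inc. (R2): 100% × 30% = 30% of Highfield Ventures LLC.
Chain via Slate Logistics SA (R2): 65% × 20% = 13% of Highfield Ventures LLC.
Direct interest in Highfield Ventures LLC: 20%.
Aggregating (R3): 10% + 30% + 13% + 20% = 73%.

73%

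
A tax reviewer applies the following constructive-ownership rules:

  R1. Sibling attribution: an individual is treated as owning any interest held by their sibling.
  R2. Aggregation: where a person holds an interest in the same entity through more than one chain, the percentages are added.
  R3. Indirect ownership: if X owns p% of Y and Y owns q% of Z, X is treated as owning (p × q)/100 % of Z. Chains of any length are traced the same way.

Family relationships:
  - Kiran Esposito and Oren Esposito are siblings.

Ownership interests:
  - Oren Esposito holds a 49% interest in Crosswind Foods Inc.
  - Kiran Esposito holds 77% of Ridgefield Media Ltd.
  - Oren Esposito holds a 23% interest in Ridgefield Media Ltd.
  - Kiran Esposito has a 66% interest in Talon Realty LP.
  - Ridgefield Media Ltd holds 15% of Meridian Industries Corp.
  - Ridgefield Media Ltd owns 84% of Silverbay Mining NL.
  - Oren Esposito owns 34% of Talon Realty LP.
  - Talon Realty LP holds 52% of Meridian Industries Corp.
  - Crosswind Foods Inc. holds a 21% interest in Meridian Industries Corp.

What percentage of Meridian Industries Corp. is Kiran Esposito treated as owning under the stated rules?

By sibling attribution (R1), Kiran Esposito is treated as also owning Oren Esposito's interest in Talon Realty LP, giving 66% + 34% = 100%.
By sibling attribution (R1), Kiran Esposito is treated as also owning Oren Esposito's interest in Ridgefield Media Ltd, giving 77% + 23% = 100%.
By sibling attribution (R1), Kiran Esposito is treated as owning Oren Esposito's 49% interest in Crosswind Foods Inc.
Chain via Talon Realty LP (R3): 100% × 52% = 52% of Meridian Industries Corp.
Chain via Ridgefield Media Ltd (R3): 100% × 15% = 15% of Meridian Industries Corp.
Chain via Crosswind Foods Inc. (R3): 49% × 21% = 10.29% of Meridian Industries Corp.
Aggregating (R2): 52% + 15% + 10.29% = 77.29%.

77.29%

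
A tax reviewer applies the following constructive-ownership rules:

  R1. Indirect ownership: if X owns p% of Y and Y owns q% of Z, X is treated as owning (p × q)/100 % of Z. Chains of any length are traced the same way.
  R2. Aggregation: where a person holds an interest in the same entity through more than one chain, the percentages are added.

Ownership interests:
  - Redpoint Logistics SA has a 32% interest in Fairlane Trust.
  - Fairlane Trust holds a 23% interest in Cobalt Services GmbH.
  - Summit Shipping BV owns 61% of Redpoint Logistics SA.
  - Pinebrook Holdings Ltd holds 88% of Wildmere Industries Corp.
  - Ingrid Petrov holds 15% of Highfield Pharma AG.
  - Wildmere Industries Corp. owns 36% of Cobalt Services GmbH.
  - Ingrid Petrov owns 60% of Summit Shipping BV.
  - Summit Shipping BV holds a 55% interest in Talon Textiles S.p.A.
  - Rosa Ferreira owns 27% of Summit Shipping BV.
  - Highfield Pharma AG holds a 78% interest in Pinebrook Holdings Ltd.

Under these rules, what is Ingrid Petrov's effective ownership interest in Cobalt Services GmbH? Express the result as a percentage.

Chain via Summit Shipping BV → Redpoint Logistics SA → Fairlane Trust (R1): 60% × 61% × 32% × 23% = 2.69376% of Cobalt Services GmbH.
Chain via Highfield Pharma AG → Pinebrook Holdings Ltd → Wildmere Industries Corp. (R1): 15% × 78% × 88% × 36% = 3.70656% of Cobalt Services GmbH.
Aggregating (R2): 2.69376% + 3.70656% = 6.40032%.

6.40032%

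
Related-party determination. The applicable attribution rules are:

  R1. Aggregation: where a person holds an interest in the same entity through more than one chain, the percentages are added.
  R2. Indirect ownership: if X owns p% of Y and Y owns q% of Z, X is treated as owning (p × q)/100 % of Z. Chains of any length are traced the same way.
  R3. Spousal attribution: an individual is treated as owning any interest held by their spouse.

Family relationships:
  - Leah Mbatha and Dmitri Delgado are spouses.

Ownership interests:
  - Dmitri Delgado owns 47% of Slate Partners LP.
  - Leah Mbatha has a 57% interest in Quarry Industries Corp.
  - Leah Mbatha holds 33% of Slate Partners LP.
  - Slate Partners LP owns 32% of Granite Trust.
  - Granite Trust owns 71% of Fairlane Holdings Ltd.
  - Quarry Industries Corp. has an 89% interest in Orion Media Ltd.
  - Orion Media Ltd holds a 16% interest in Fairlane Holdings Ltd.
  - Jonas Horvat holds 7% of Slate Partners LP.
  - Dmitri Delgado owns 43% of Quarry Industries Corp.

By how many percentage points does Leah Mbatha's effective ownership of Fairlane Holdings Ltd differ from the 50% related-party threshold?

By spousal attribution (R3), Leah Mbatha is treated as also owning Dmitri Delgado's interest in Quarry Industries Corp, giving 57% + 43% = 100%.
By spousal attribution (R3), Leah Mbatha is treated as also owning Dmitri Delgado's interest in Slate Partners LP, giving 33% + 47% = 80%.
Chain via Quarry Industries Corp. → Orion Media Ltd (R2): 100% × 89% × 16% = 14.24% of Fairlane Holdings Ltd.
Chain via Slate Partners LP → Granite Trust (R2): 80% × 32% × 71% = 18.176% of Fairlane Holdings Ltd.
Aggregating (R1): 14.24% + 18.176% = 32.416%.
32.416% falls short of the 50% threshold by 17.584 percentage points.

17.584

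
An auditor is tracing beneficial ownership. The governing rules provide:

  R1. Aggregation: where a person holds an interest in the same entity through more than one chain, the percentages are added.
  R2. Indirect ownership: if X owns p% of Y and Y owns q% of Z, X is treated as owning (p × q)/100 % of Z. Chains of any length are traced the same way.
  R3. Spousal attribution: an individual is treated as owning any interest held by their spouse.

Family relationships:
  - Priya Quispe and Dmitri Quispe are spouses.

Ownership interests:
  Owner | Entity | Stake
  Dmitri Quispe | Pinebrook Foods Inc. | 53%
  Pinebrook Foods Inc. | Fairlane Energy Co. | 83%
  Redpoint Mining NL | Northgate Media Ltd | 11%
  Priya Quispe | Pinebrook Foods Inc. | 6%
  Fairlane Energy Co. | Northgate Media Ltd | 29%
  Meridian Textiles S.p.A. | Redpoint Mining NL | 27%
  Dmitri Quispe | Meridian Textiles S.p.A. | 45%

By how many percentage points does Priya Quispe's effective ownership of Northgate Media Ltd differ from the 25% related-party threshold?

By spousal attribution (R3), Priya Quispe is treated as also owning Dmitri Quispe's interest in Pinebrook Foods Inc, giving 6% + 53% = 59%.
By spousal attribution (R3), Priya Quispe is treated as owning Dmitri Quispe's 45% interest in Meridian Textiles S.p.A.
Chain via Pinebrook Foods Inc. → Fairlane Energy Co. (R2): 59% × 83% × 29% = 14.2013% of Northgate Media Ltd.
Chain via Meridian Textiles S.p.A. → Redpoint Mining NL (R2): 45% × 27% × 11% = 1.3365% of Northgate Media Ltd.
Aggregating (R1): 14.2013% + 1.3365% = 15.5378%.
15.5378% falls short of the 25% threshold by 9.4622 percentage points.

9.4622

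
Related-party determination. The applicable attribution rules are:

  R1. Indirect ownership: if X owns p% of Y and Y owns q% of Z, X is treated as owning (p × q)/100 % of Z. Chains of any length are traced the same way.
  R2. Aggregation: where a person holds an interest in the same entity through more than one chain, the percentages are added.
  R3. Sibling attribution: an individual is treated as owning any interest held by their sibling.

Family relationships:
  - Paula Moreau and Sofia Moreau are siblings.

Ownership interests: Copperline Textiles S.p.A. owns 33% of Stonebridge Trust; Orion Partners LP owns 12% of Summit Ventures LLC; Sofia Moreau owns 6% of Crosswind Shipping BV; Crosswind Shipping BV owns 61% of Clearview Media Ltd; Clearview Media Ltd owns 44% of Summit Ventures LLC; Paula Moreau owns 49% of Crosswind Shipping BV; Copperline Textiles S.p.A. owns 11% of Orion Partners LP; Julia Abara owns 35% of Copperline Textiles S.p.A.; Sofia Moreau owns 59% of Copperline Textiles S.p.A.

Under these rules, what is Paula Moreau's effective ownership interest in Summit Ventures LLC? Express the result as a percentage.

By sibling attribution (R3), Paula Moreau is treated as also owning Sofia Moreau's interest in Crosswind Shipping BV, giving 49% + 6% = 55%.
By sibling attribution (R3), Paula Moreau is treated as owning Sofia Moreau's 59% interest in Copperline Textiles S.p.A.
Chain via Crosswind Shipping BV → Clearview Media Ltd (R1): 55% × 61% × 44% = 14.762% of Summit Ventures LLC.
Chain via Copperline Textiles S.p.A. → Orion Partners LP (R1): 59% × 11% × 12% = 0.7788% of Summit Ventures LLC.
Aggregating (R2): 14.762% + 0.7788% = 15.5408%.

15.5408%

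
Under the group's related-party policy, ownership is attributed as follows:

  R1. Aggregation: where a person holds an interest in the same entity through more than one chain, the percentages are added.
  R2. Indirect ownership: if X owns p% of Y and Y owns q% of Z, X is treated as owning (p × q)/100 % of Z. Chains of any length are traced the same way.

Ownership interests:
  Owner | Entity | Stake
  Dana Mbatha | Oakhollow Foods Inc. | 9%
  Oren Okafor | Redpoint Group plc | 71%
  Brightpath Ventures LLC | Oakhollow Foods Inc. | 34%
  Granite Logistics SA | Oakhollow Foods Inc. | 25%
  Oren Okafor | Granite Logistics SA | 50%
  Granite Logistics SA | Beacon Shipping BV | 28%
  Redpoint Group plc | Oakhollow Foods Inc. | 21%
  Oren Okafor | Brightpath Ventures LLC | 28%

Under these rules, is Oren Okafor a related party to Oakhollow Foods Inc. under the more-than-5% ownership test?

Yes

Chain via Granite Logistics SA (R2): 50% × 25% = 12.5% of Oakhollow Foods Inc.
Chain via Redpoint Group plc (R2): 71% × 21% = 14.91% of Oakhollow Foods Inc.
Chain via Brightpath Ventures LLC (R2): 28% × 34% = 9.52% of Oakhollow Foods Inc.
Aggregating (R1): 12.5% + 14.91% + 9.52% = 36.93%.
36.93% exceeds the 5% threshold, so Oren is a related party to Oakhollow Foods Inc.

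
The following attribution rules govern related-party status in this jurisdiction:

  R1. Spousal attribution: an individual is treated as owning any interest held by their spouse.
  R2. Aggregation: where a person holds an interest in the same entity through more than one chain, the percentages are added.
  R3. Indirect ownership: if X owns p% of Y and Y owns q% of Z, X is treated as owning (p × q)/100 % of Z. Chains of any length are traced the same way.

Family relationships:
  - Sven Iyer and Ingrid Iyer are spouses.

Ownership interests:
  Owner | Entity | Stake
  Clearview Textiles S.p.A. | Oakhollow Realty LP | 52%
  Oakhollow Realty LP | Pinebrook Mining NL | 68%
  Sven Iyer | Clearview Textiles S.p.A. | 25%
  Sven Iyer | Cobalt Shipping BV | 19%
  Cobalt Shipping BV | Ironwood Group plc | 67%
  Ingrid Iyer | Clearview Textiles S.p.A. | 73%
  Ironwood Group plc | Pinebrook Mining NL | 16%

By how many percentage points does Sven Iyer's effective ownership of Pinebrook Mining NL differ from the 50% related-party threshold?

13.3104

By spousal attribution (R1), Sven Iyer is treated as also owning Ingrid Iyer's interest in Clearview Textiles S.p.A, giving 25% + 73% = 98%.
Chain via Clearview Textiles S.p.A. → Oakhollow Realty LP (R3): 98% × 52% × 68% = 34.6528% of Pinebrook Mining NL.
Chain via Cobalt Shipping BV → Ironwood Group plc (R3): 19% × 67% × 16% = 2.0368% of Pinebrook Mining NL.
Aggregating (R2): 34.6528% + 2.0368% = 36.6896%.
36.6896% falls short of the 50% threshold by 13.3104 percentage points.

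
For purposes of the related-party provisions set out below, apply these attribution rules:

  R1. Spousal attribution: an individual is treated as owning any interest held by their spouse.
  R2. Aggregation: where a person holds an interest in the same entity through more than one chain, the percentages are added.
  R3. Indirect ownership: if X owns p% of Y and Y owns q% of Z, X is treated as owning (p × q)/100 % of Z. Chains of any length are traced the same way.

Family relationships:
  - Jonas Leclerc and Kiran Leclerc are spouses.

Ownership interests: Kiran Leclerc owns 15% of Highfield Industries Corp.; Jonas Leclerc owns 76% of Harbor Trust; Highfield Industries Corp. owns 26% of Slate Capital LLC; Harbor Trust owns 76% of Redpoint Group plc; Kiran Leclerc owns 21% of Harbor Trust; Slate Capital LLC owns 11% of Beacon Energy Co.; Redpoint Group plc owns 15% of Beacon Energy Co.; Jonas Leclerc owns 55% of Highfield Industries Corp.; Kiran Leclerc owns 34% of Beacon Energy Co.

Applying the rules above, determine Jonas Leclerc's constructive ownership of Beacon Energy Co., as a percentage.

By spousal attribution (R1), Jonas Leclerc is treated as also owning Kiran Leclerc's interest in Highfield Industries Corp, giving 55% + 15% = 70%.
By spousal attribution (R1), Jonas Leclerc is treated as also owning Kiran Leclerc's interest in Harbor Trust, giving 76% + 21% = 97%.
By spousal attribution (R1), Jonas Leclerc is treated as owning Kiran Leclerc's 34% interest in Beacon Energy Co.
Chain via Highfield Industries Corp. → Slate Capital LLC (R3): 70% × 26% × 11% = 2.002% of Beacon Energy Co.
Chain via Harbor Trust → Redpoint Group plc (R3): 97% × 76% × 15% = 11.058% of Beacon Energy Co.
Direct interest in Beacon Energy Co: 34%.
Aggregating (R2): 2.002% + 11.058% + 34% = 47.06%.

47.06%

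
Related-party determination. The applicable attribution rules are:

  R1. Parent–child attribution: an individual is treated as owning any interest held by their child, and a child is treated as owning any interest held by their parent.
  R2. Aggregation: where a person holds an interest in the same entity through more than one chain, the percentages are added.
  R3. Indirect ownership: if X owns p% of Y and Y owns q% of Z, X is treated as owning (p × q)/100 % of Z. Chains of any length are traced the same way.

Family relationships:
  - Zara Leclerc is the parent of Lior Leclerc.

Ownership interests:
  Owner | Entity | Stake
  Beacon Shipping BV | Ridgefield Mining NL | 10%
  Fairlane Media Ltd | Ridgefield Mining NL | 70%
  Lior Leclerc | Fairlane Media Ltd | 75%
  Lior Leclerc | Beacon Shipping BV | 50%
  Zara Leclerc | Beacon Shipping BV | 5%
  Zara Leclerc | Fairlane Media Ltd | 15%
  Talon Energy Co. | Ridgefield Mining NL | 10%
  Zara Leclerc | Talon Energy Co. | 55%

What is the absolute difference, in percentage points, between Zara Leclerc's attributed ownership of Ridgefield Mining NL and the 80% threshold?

By parent–child attribution (R1), Zara Leclerc is treated as also owning Lior Leclerc's interest in Beacon Shipping BV, giving 5% + 50% = 55%.
By parent–child attribution (R1), Zara Leclerc is treated as also owning Lior Leclerc's interest in Fairlane Media Ltd, giving 15% + 75% = 90%.
Chain via Beacon Shipping BV (R3): 55% × 10% = 5.5% of Ridgefield Mining NL.
Chain via Fairlane Media Ltd (R3): 90% × 70% = 63% of Ridgefield Mining NL.
Chain via Talon Energy Co. (R3): 55% × 10% = 5.5% of Ridgefield Mining NL.
Aggregating (R2): 5.5% + 63% + 5.5% = 74%.
74% falls short of the 80% threshold by 6 percentage points.

6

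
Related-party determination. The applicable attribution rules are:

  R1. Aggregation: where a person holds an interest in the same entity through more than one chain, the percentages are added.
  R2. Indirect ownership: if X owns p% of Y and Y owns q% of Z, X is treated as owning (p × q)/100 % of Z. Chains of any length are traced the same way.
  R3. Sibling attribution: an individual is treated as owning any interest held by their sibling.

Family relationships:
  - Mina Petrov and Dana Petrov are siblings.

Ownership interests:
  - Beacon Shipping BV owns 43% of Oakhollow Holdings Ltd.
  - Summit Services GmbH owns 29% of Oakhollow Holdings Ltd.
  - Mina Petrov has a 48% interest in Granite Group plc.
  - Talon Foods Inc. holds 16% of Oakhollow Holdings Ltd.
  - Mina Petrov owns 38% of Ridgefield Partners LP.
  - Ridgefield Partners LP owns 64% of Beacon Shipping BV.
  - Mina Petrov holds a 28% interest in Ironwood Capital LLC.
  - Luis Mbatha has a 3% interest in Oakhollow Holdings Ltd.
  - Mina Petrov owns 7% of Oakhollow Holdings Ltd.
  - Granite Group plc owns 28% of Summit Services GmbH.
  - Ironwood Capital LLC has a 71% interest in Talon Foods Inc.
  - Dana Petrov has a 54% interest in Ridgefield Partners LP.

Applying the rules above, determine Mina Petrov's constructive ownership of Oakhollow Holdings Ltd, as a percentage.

By sibling attribution (R3), Mina Petrov is treated as also owning Dana Petrov's interest in Ridgefield Partners LP, giving 38% + 54% = 92%.
Chain via Granite Group plc → Summit Services GmbH (R2): 48% × 28% × 29% = 3.8976% of Oakhollow Holdings Ltd.
Chain via Ridgefield Partners LP → Beacon Shipping BV (R2): 92% × 64% × 43% = 25.3184% of Oakhollow Holdings Ltd.
Chain via Ironwood Capital LLC → Talon Foods Inc. (R2): 28% × 71% × 16% = 3.1808% of Oakhollow Holdings Ltd.
Direct interest in Oakhollow Holdings Ltd: 7%.
Aggregating (R1): 3.8976% + 25.3184% + 3.1808% + 7% = 39.3968%.

39.3968%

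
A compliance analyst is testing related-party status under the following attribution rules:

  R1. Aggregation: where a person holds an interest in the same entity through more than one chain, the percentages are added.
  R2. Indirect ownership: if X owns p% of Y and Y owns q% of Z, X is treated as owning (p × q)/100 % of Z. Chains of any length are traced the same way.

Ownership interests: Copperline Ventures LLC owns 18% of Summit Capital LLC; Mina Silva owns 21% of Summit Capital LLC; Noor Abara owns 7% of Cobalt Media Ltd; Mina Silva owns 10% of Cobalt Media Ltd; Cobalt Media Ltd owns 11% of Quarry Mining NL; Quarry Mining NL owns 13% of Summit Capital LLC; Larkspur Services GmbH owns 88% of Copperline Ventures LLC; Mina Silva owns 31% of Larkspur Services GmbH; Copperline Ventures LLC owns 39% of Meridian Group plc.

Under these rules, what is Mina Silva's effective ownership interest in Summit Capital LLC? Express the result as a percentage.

26.0534%

Chain via Larkspur Services GmbH → Copperline Ventures LLC (R2): 31% × 88% × 18% = 4.9104% of Summit Capital LLC.
Chain via Cobalt Media Ltd → Quarry Mining NL (R2): 10% × 11% × 13% = 0.143% of Summit Capital LLC.
Direct interest in Summit Capital LLC: 21%.
Aggregating (R1): 4.9104% + 0.143% + 21% = 26.0534%.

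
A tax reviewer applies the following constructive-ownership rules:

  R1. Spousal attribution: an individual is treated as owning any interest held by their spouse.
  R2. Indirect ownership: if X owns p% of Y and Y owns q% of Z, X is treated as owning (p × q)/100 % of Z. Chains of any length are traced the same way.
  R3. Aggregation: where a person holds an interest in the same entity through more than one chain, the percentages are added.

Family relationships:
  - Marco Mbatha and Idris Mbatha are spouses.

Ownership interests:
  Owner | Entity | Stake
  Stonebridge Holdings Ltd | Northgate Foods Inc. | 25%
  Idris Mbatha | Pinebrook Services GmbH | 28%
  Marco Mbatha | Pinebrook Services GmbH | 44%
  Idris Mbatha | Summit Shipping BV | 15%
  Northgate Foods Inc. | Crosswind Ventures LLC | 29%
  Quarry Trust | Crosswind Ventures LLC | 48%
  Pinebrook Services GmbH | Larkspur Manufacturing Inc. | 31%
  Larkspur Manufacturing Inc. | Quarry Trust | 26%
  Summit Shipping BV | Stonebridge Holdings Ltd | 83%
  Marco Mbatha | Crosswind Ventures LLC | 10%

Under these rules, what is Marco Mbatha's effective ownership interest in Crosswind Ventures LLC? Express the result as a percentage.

13.688161%

By spousal attribution (R1), Marco Mbatha is treated as also owning Idris Mbatha's interest in Pinebrook Services GmbH, giving 44% + 28% = 72%.
By spousal attribution (R1), Marco Mbatha is treated as owning Idris Mbatha's 15% interest in Summit Shipping BV.
Chain via Pinebrook Services GmbH → Larkspur Manufacturing Inc. → Quarry Trust (R2): 72% × 31% × 26% × 48% = 2.785536% of Crosswind Ventures LLC.
Direct interest in Crosswind Ventures LLC: 10%.
Chain via Summit Shipping BV → Stonebridge Holdings Ltd → Northgate Foods Inc. (R2): 15% × 83% × 25% × 29% = 0.902625% of Crosswind Ventures LLC.
Aggregating (R3): 2.785536% + 10% + 0.902625% = 13.688161%.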